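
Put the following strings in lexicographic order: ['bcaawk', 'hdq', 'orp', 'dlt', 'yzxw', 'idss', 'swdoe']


Compare strings character by character (the first differing letter decides):
  'bcaawk' < 'dlt' since 'b' < 'd' at position 1
  'dlt' < 'hdq' since 'd' < 'h' at position 1
  'hdq' < 'idss' since 'h' < 'i' at position 1
  'idss' < 'orp' since 'i' < 'o' at position 1
  'orp' < 'swdoe' since 'o' < 's' at position 1
  'swdoe' < 'yzxw' since 's' < 'y' at position 1
Chaining these comparisons gives the alphabetical order.
Final answer: ['bcaawk', 'dlt', 'hdq', 'idss', 'orp', 'swdoe', 'yzxw']


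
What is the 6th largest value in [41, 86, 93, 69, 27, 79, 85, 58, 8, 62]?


Sort descending: [93, 86, 85, 79, 69, 62, 58, 41, 27, 8]
The 6th element (1-indexed) is at index 5.
Value = 62
Final answer: 62


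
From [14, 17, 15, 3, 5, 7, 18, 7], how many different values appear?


List all unique values:
Distinct values: [3, 5, 7, 14, 15, 17, 18]
Count = 7
Final answer: 7


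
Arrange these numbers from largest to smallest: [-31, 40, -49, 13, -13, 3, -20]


Original list: [-31, 40, -49, 13, -13, 3, -20]
Repeatedly take the largest remaining element:
  Remaining [-31, 40, -49, 13, -13, 3, -20] -> largest is 40
  Remaining [-31, -49, 13, -13, 3, -20] -> largest is 13
  Remaining [-31, -49, -13, 3, -20] -> largest is 3
  Remaining [-31, -49, -13, -20] -> largest is -13
  Remaining [-31, -49, -20] -> largest is -20
  Remaining [-31, -49] -> largest is -31
  Remaining [-49] -> largest is -49
Collecting the picks in order gives the descending list.
Final answer: [40, 13, 3, -13, -20, -31, -49]


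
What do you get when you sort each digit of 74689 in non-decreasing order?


The number 74689 has digits: 7, 4, 6, 8, 9
Sorted: 4, 6, 7, 8, 9
Joining the sorted digits gives the result.
Final answer: 46789


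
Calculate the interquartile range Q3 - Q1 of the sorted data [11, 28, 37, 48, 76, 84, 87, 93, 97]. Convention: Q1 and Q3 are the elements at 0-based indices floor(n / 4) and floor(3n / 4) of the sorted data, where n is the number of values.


The data has n = 9 elements.
Q1 index = floor(9 / 4) = floor(2.25) = 2; Q3 index = floor(3 * 9 / 4) = floor(6.75) = 6
Q1 = element at index 2 = 37
Q3 = element at index 6 = 87
IQR = 87 - 37 = 50
Final answer: 50


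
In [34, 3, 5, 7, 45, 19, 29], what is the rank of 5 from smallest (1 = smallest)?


Sort ascending: [3, 5, 7, 19, 29, 34, 45]
Find 5 in the sorted list.
5 is at position 2 (1-indexed).
Final answer: 2


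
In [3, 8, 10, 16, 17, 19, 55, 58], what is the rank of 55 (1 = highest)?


Sort descending: [58, 55, 19, 17, 16, 10, 8, 3]
Find 55 in the sorted list.
55 is at position 2.
Final answer: 2


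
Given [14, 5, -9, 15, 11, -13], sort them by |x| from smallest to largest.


Compute absolute values:
  |14| = 14
  |5| = 5
  |-9| = 9
  |15| = 15
  |11| = 11
  |-13| = 13
Absolute values in increasing order: 5 < 9 < 11 < 13 < 14 < 15
Listing the original numbers in that order gives the answer.
Final answer: [5, -9, 11, -13, 14, 15]


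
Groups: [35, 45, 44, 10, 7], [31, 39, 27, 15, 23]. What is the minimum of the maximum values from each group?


Find max of each group:
  Group 1: [35, 45, 44, 10, 7] -> max = 45
  Group 2: [31, 39, 27, 15, 23] -> max = 39
Maxes: [45, 39]
Minimum of maxes = 39
Final answer: 39


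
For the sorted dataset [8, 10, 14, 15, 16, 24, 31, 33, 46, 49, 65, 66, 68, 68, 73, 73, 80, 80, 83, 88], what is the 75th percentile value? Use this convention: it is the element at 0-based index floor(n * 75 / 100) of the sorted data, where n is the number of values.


The dataset has n = 20 elements.
Index = floor(20 * 75 / 100) = floor(1500 / 100) = floor(15) = 15
Counting from index 0 in the sorted data, the element at index 15 is 73.
Final answer: 73


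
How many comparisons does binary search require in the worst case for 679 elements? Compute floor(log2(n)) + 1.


Binary search halves the search space each step.
Maximum comparisons = floor(log2(679)) + 1
log2(679) = 9.4073
floor(log2(679)) = 9, so 9 + 1 = 10
Final answer: 10


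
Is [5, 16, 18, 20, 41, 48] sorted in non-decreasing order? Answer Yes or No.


Check consecutive pairs:
  5 <= 16? True
  16 <= 18? True
  18 <= 20? True
  20 <= 41? True
  41 <= 48? True
Every consecutive pair is in order, so the list is non-decreasing.
Final answer: Yes


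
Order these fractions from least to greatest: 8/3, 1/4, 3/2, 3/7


Convert to decimal for comparison:
  8/3 = 2.6667
  1/4 = 0.25
  3/2 = 1.5
  3/7 = 0.4286
Decimals in increasing order: 0.25 < 0.4286 < 1.5 < 2.6667
Writing each back as its fraction gives the sorted order.
Final answer: 1/4, 3/7, 3/2, 8/3


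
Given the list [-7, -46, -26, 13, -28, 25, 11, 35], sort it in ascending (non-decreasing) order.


Original list: [-7, -46, -26, 13, -28, 25, 11, 35]
Repeatedly take the smallest remaining element:
  Remaining [-7, -46, -26, 13, -28, 25, 11, 35] -> smallest is -46
  Remaining [-7, -26, 13, -28, 25, 11, 35] -> smallest is -28
  Remaining [-7, -26, 13, 25, 11, 35] -> smallest is -26
  Remaining [-7, 13, 25, 11, 35] -> smallest is -7
  Remaining [13, 25, 11, 35] -> smallest is 11
  Remaining [13, 25, 35] -> smallest is 13
  Remaining [25, 35] -> smallest is 25
  Remaining [35] -> smallest is 35
Collecting the picks in order gives the sorted list.
Final answer: [-46, -28, -26, -7, 11, 13, 25, 35]


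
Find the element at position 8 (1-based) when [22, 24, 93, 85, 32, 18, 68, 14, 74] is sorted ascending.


Sort ascending: [14, 18, 22, 24, 32, 68, 74, 85, 93]
The 8th element (1-indexed) is at index 7.
Value = 85
Final answer: 85


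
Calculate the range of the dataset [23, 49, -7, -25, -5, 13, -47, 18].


Maximum value: 49
Minimum value: -47
Range = 49 - (-47) = 96
Final answer: 96


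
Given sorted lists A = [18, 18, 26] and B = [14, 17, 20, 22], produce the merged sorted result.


List A: [18, 18, 26]
List B: [14, 17, 20, 22]
Repeatedly compare the front elements and take the smaller:
  18 vs 14 -> take 14
  18 vs 17 -> take 17
  18 vs 20 -> take 18
  18 vs 20 -> take 18
  26 vs 20 -> take 20
  26 vs 22 -> take 22
  B is exhausted; append the rest of A: [26]
Final answer: [14, 17, 18, 18, 20, 22, 26]


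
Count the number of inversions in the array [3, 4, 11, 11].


For each element, count the later elements that are smaller than it:
  3 (index 0): smaller elements after it = [] -> 0
  4 (index 1): smaller elements after it = [] -> 0
  11 (index 2): smaller elements after it = [] -> 0
Total inversions = 0 + 0 + 0 = 0
Final answer: 0


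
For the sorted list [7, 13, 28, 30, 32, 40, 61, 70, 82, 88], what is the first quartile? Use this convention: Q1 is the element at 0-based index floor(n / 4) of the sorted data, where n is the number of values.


The list has n = 10 elements.
Q1 index = floor(10 / 4) = floor(2.5) = 2
Counting from index 0 in the sorted data, the element at index 2 is 28.
Final answer: 28


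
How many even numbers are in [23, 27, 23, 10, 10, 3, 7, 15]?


Check each element:
  23 is odd
  27 is odd
  23 is odd
  10 is even
  10 is even
  3 is odd
  7 is odd
  15 is odd
Evens: [10, 10]
Count of evens = 2
Final answer: 2


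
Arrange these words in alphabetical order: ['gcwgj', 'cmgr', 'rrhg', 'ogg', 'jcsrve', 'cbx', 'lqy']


Compare strings character by character (the first differing letter decides):
  'cbx' < 'cmgr' since 'b' < 'm' at position 2
  'cmgr' < 'gcwgj' since 'c' < 'g' at position 1
  'gcwgj' < 'jcsrve' since 'g' < 'j' at position 1
  'jcsrve' < 'lqy' since 'j' < 'l' at position 1
  'lqy' < 'ogg' since 'l' < 'o' at position 1
  'ogg' < 'rrhg' since 'o' < 'r' at position 1
Chaining these comparisons gives the alphabetical order.
Final answer: ['cbx', 'cmgr', 'gcwgj', 'jcsrve', 'lqy', 'ogg', 'rrhg']


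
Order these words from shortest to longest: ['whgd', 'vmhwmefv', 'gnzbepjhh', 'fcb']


Compute lengths:
  'whgd' has length 4
  'vmhwmefv' has length 8
  'gnzbepjhh' has length 9
  'fcb' has length 3
Lengths in increasing order: 3 < 4 < 8 < 9
Listing the words in that order gives the answer.
Final answer: ['fcb', 'whgd', 'vmhwmefv', 'gnzbepjhh']


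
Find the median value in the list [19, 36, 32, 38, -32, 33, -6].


First, sort the list: [-32, -6, 19, 32, 33, 36, 38]
The list has 7 elements (odd count).
The middle index is 3 (0-based), and the element there is 32.
Final answer: 32


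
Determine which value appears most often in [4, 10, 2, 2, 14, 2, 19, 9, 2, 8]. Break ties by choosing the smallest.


Count the frequency of each value:
  2 appears 4 time(s)
  4 appears 1 time(s)
  8 appears 1 time(s)
  9 appears 1 time(s)
  10 appears 1 time(s)
  14 appears 1 time(s)
  19 appears 1 time(s)
Maximum frequency is 4.
Only 2 reaches that frequency, so it is the mode.
Final answer: 2


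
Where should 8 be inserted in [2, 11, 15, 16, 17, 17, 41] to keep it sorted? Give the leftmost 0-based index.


List is sorted: [2, 11, 15, 16, 17, 17, 41]
We need the leftmost position where 8 can be inserted, i.e. the first index whose element is >= 8 (or the end of the list if none is).
Binary search with low=0, high=7 (0-based indices):
  low=0, high=7, mid=3: a[3]=16 >= 8, so high = 3
  low=0, high=3, mid=1: a[1]=11 >= 8, so high = 1
  low=0, high=1, mid=0: a[0]=2 < 8, so low = 1
Now low = high = 1, so the insertion index is 1.
Final answer: 1


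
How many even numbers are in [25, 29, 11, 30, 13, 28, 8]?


Check each element:
  25 is odd
  29 is odd
  11 is odd
  30 is even
  13 is odd
  28 is even
  8 is even
Evens: [30, 28, 8]
Count of evens = 3
Final answer: 3


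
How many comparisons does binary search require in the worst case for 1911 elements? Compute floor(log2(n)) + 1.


Binary search halves the search space each step.
Maximum comparisons = floor(log2(1911)) + 1
log2(1911) = 10.9001
floor(log2(1911)) = 10, so 10 + 1 = 11
Final answer: 11


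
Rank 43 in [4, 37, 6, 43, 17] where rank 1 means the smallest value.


Sort ascending: [4, 6, 17, 37, 43]
Find 43 in the sorted list.
43 is at position 5 (1-indexed).
Final answer: 5


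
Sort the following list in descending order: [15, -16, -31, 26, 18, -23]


Original list: [15, -16, -31, 26, 18, -23]
Repeatedly take the largest remaining element:
  Remaining [15, -16, -31, 26, 18, -23] -> largest is 26
  Remaining [15, -16, -31, 18, -23] -> largest is 18
  Remaining [15, -16, -31, -23] -> largest is 15
  Remaining [-16, -31, -23] -> largest is -16
  Remaining [-31, -23] -> largest is -23
  Remaining [-31] -> largest is -31
Collecting the picks in order gives the descending list.
Final answer: [26, 18, 15, -16, -23, -31]


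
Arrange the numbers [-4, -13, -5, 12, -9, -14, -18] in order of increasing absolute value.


Compute absolute values:
  |-4| = 4
  |-13| = 13
  |-5| = 5
  |12| = 12
  |-9| = 9
  |-14| = 14
  |-18| = 18
Absolute values in increasing order: 4 < 5 < 9 < 12 < 13 < 14 < 18
Listing the original numbers in that order gives the answer.
Final answer: [-4, -5, -9, 12, -13, -14, -18]


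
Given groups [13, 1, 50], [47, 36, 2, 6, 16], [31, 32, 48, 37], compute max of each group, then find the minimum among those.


Find max of each group:
  Group 1: [13, 1, 50] -> max = 50
  Group 2: [47, 36, 2, 6, 16] -> max = 47
  Group 3: [31, 32, 48, 37] -> max = 48
Maxes: [50, 47, 48]
Minimum of maxes = 47
Final answer: 47


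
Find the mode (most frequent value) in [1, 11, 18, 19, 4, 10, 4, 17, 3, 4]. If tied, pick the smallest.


Count the frequency of each value:
  1 appears 1 time(s)
  3 appears 1 time(s)
  4 appears 3 time(s)
  10 appears 1 time(s)
  11 appears 1 time(s)
  17 appears 1 time(s)
  18 appears 1 time(s)
  19 appears 1 time(s)
Maximum frequency is 3.
Only 4 reaches that frequency, so it is the mode.
Final answer: 4


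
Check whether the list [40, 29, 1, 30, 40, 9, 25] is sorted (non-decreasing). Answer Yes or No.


Check consecutive pairs:
  40 <= 29? False
  29 <= 1? False
  1 <= 30? True
  30 <= 40? True
  40 <= 9? False
  9 <= 25? True
3 consecutive pair(s) are out of order, so the list is not sorted.
Final answer: No


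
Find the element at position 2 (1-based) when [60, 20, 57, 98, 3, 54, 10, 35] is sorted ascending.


Sort ascending: [3, 10, 20, 35, 54, 57, 60, 98]
The 2nd element (1-indexed) is at index 1.
Value = 10
Final answer: 10


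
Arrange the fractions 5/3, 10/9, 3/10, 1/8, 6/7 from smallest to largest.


Convert to decimal for comparison:
  5/3 = 1.6667
  10/9 = 1.1111
  3/10 = 0.3
  1/8 = 0.125
  6/7 = 0.8571
Decimals in increasing order: 0.125 < 0.3 < 0.8571 < 1.1111 < 1.6667
Writing each back as its fraction gives the sorted order.
Final answer: 1/8, 3/10, 6/7, 10/9, 5/3


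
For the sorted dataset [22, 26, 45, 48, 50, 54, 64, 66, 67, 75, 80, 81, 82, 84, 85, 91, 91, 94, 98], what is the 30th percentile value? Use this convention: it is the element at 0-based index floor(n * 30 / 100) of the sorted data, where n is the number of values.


The dataset has n = 19 elements.
Index = floor(19 * 30 / 100) = floor(570 / 100) = floor(5.7) = 5
Counting from index 0 in the sorted data, the element at index 5 is 54.
Final answer: 54


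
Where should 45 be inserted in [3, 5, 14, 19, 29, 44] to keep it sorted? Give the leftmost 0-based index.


List is sorted: [3, 5, 14, 19, 29, 44]
We need the leftmost position where 45 can be inserted, i.e. the first index whose element is >= 45 (or the end of the list if none is).
Binary search with low=0, high=6 (0-based indices):
  low=0, high=6, mid=3: a[3]=19 < 45, so low = 4
  low=4, high=6, mid=5: a[5]=44 < 45, so low = 6
Now low = high = 6, so the insertion index is 6.
Final answer: 6


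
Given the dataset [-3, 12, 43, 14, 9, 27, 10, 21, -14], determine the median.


First, sort the list: [-14, -3, 9, 10, 12, 14, 21, 27, 43]
The list has 9 elements (odd count).
The middle index is 4 (0-based), and the element there is 12.
Final answer: 12


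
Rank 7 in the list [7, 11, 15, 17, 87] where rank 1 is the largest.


Sort descending: [87, 17, 15, 11, 7]
Find 7 in the sorted list.
7 is at position 5.
Final answer: 5


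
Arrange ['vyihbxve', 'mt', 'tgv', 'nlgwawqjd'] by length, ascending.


Compute lengths:
  'vyihbxve' has length 8
  'mt' has length 2
  'tgv' has length 3
  'nlgwawqjd' has length 9
Lengths in increasing order: 2 < 3 < 8 < 9
Listing the words in that order gives the answer.
Final answer: ['mt', 'tgv', 'vyihbxve', 'nlgwawqjd']


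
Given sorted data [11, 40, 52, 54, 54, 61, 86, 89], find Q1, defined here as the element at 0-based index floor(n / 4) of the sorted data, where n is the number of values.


The list has n = 8 elements.
Q1 index = floor(8 / 4) = floor(2) = 2
Counting from index 0 in the sorted data, the element at index 2 is 52.
Final answer: 52


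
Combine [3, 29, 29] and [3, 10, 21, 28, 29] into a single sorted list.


List A: [3, 29, 29]
List B: [3, 10, 21, 28, 29]
Repeatedly compare the front elements and take the smaller:
  3 vs 3 -> take 3
  29 vs 3 -> take 3
  29 vs 10 -> take 10
  29 vs 21 -> take 21
  29 vs 28 -> take 28
  29 vs 29 -> take 29
  29 vs 29 -> take 29
  A is exhausted; append the rest of B: [29]
Final answer: [3, 3, 10, 21, 28, 29, 29, 29]


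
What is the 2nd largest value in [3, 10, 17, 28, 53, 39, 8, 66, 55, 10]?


Sort descending: [66, 55, 53, 39, 28, 17, 10, 10, 8, 3]
The 2nd element (1-indexed) is at index 1.
Value = 55
Final answer: 55


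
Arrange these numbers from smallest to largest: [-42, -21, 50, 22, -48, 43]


Original list: [-42, -21, 50, 22, -48, 43]
Repeatedly take the smallest remaining element:
  Remaining [-42, -21, 50, 22, -48, 43] -> smallest is -48
  Remaining [-42, -21, 50, 22, 43] -> smallest is -42
  Remaining [-21, 50, 22, 43] -> smallest is -21
  Remaining [50, 22, 43] -> smallest is 22
  Remaining [50, 43] -> smallest is 43
  Remaining [50] -> smallest is 50
Collecting the picks in order gives the sorted list.
Final answer: [-48, -42, -21, 22, 43, 50]


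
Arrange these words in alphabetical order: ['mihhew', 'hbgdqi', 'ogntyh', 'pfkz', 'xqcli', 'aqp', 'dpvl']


Compare strings character by character (the first differing letter decides):
  'aqp' < 'dpvl' since 'a' < 'd' at position 1
  'dpvl' < 'hbgdqi' since 'd' < 'h' at position 1
  'hbgdqi' < 'mihhew' since 'h' < 'm' at position 1
  'mihhew' < 'ogntyh' since 'm' < 'o' at position 1
  'ogntyh' < 'pfkz' since 'o' < 'p' at position 1
  'pfkz' < 'xqcli' since 'p' < 'x' at position 1
Chaining these comparisons gives the alphabetical order.
Final answer: ['aqp', 'dpvl', 'hbgdqi', 'mihhew', 'ogntyh', 'pfkz', 'xqcli']


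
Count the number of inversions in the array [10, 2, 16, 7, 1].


For each element, count the later elements that are smaller than it:
  10 (index 0): smaller elements after it = [2, 7, 1] -> 3
  2 (index 1): smaller elements after it = [1] -> 1
  16 (index 2): smaller elements after it = [7, 1] -> 2
  7 (index 3): smaller elements after it = [1] -> 1
Total inversions = 3 + 1 + 2 + 1 = 7
Final answer: 7


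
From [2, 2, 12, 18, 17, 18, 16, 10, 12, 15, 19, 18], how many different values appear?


List all unique values:
Distinct values: [2, 10, 12, 15, 16, 17, 18, 19]
Count = 8
Final answer: 8


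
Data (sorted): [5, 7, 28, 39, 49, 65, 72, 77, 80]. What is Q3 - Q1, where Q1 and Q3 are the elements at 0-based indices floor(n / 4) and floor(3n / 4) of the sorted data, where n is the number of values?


The data has n = 9 elements.
Q1 index = floor(9 / 4) = floor(2.25) = 2; Q3 index = floor(3 * 9 / 4) = floor(6.75) = 6
Q1 = element at index 2 = 28
Q3 = element at index 6 = 72
IQR = 72 - 28 = 44
Final answer: 44


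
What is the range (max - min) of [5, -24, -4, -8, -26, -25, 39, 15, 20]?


Maximum value: 39
Minimum value: -26
Range = 39 - (-26) = 65
Final answer: 65


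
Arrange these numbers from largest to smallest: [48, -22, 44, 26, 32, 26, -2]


Original list: [48, -22, 44, 26, 32, 26, -2]
Repeatedly take the largest remaining element:
  Remaining [48, -22, 44, 26, 32, 26, -2] -> largest is 48
  Remaining [-22, 44, 26, 32, 26, -2] -> largest is 44
  Remaining [-22, 26, 32, 26, -2] -> largest is 32
  Remaining [-22, 26, 26, -2] -> largest is 26
  Remaining [-22, 26, -2] -> largest is 26
  Remaining [-22, -2] -> largest is -2
  Remaining [-22] -> largest is -22
Collecting the picks in order gives the descending list.
Final answer: [48, 44, 32, 26, 26, -2, -22]


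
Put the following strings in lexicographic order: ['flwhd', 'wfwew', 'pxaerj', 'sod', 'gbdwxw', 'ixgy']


Compare strings character by character (the first differing letter decides):
  'flwhd' < 'gbdwxw' since 'f' < 'g' at position 1
  'gbdwxw' < 'ixgy' since 'g' < 'i' at position 1
  'ixgy' < 'pxaerj' since 'i' < 'p' at position 1
  'pxaerj' < 'sod' since 'p' < 's' at position 1
  'sod' < 'wfwew' since 's' < 'w' at position 1
Chaining these comparisons gives the alphabetical order.
Final answer: ['flwhd', 'gbdwxw', 'ixgy', 'pxaerj', 'sod', 'wfwew']


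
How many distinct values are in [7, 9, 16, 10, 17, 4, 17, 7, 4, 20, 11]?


List all unique values:
Distinct values: [4, 7, 9, 10, 11, 16, 17, 20]
Count = 8
Final answer: 8


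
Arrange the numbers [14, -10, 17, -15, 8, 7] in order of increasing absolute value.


Compute absolute values:
  |14| = 14
  |-10| = 10
  |17| = 17
  |-15| = 15
  |8| = 8
  |7| = 7
Absolute values in increasing order: 7 < 8 < 10 < 14 < 15 < 17
Listing the original numbers in that order gives the answer.
Final answer: [7, 8, -10, 14, -15, 17]


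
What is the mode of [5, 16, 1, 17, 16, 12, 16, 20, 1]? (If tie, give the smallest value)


Count the frequency of each value:
  1 appears 2 time(s)
  5 appears 1 time(s)
  12 appears 1 time(s)
  16 appears 3 time(s)
  17 appears 1 time(s)
  20 appears 1 time(s)
Maximum frequency is 3.
Only 16 reaches that frequency, so it is the mode.
Final answer: 16


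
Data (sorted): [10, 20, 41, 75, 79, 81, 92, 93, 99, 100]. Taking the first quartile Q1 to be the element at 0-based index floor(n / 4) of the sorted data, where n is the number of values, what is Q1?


The list has n = 10 elements.
Q1 index = floor(10 / 4) = floor(2.5) = 2
Counting from index 0 in the sorted data, the element at index 2 is 41.
Final answer: 41


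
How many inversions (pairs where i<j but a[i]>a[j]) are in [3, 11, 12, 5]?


For each element, count the later elements that are smaller than it:
  3 (index 0): smaller elements after it = [] -> 0
  11 (index 1): smaller elements after it = [5] -> 1
  12 (index 2): smaller elements after it = [5] -> 1
Total inversions = 0 + 1 + 1 = 2
Final answer: 2


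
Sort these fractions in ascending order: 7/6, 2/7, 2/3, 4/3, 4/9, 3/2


Convert to decimal for comparison:
  7/6 = 1.1667
  2/7 = 0.2857
  2/3 = 0.6667
  4/3 = 1.3333
  4/9 = 0.4444
  3/2 = 1.5
Decimals in increasing order: 0.2857 < 0.4444 < 0.6667 < 1.1667 < 1.3333 < 1.5
Writing each back as its fraction gives the sorted order.
Final answer: 2/7, 4/9, 2/3, 7/6, 4/3, 3/2


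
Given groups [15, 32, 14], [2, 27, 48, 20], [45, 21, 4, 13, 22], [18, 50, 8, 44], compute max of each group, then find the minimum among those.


Find max of each group:
  Group 1: [15, 32, 14] -> max = 32
  Group 2: [2, 27, 48, 20] -> max = 48
  Group 3: [45, 21, 4, 13, 22] -> max = 45
  Group 4: [18, 50, 8, 44] -> max = 50
Maxes: [32, 48, 45, 50]
Minimum of maxes = 32
Final answer: 32


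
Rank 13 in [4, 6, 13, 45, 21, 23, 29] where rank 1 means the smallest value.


Sort ascending: [4, 6, 13, 21, 23, 29, 45]
Find 13 in the sorted list.
13 is at position 3 (1-indexed).
Final answer: 3


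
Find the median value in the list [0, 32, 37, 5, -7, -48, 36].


First, sort the list: [-48, -7, 0, 5, 32, 36, 37]
The list has 7 elements (odd count).
The middle index is 3 (0-based), and the element there is 5.
Final answer: 5


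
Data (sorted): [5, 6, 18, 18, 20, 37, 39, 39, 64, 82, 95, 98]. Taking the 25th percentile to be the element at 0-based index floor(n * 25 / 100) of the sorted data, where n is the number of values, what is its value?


The dataset has n = 12 elements.
Index = floor(12 * 25 / 100) = floor(300 / 100) = floor(3) = 3
Counting from index 0 in the sorted data, the element at index 3 is 18.
Final answer: 18


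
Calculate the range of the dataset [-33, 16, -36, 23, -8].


Maximum value: 23
Minimum value: -36
Range = 23 - (-36) = 59
Final answer: 59


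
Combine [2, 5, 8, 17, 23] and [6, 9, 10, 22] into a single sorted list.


List A: [2, 5, 8, 17, 23]
List B: [6, 9, 10, 22]
Repeatedly compare the front elements and take the smaller:
  2 vs 6 -> take 2
  5 vs 6 -> take 5
  8 vs 6 -> take 6
  8 vs 9 -> take 8
  17 vs 9 -> take 9
  17 vs 10 -> take 10
  17 vs 22 -> take 17
  23 vs 22 -> take 22
  B is exhausted; append the rest of A: [23]
Final answer: [2, 5, 6, 8, 9, 10, 17, 22, 23]


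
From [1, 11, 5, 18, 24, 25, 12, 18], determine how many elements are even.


Check each element:
  1 is odd
  11 is odd
  5 is odd
  18 is even
  24 is even
  25 is odd
  12 is even
  18 is even
Evens: [18, 24, 12, 18]
Count of evens = 4
Final answer: 4


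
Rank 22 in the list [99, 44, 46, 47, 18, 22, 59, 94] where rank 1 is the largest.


Sort descending: [99, 94, 59, 47, 46, 44, 22, 18]
Find 22 in the sorted list.
22 is at position 7.
Final answer: 7


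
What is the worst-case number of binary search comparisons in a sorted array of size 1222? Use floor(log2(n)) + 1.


Binary search halves the search space each step.
Maximum comparisons = floor(log2(1222)) + 1
log2(1222) = 10.255
floor(log2(1222)) = 10, so 10 + 1 = 11
Final answer: 11


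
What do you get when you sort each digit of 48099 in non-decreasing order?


The number 48099 has digits: 4, 8, 0, 9, 9
Sorted: 0, 4, 8, 9, 9
Joining the sorted digits gives the result.
Final answer: 04899


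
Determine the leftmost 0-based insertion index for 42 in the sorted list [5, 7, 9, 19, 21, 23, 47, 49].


List is sorted: [5, 7, 9, 19, 21, 23, 47, 49]
We need the leftmost position where 42 can be inserted, i.e. the first index whose element is >= 42 (or the end of the list if none is).
Binary search with low=0, high=8 (0-based indices):
  low=0, high=8, mid=4: a[4]=21 < 42, so low = 5
  low=5, high=8, mid=6: a[6]=47 >= 42, so high = 6
  low=5, high=6, mid=5: a[5]=23 < 42, so low = 6
Now low = high = 6, so the insertion index is 6.
Final answer: 6


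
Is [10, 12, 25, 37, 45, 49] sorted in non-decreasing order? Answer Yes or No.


Check consecutive pairs:
  10 <= 12? True
  12 <= 25? True
  25 <= 37? True
  37 <= 45? True
  45 <= 49? True
Every consecutive pair is in order, so the list is non-decreasing.
Final answer: Yes


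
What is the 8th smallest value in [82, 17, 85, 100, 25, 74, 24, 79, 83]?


Sort ascending: [17, 24, 25, 74, 79, 82, 83, 85, 100]
The 8th element (1-indexed) is at index 7.
Value = 85
Final answer: 85


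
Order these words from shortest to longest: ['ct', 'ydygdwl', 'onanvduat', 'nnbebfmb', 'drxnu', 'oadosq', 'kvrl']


Compute lengths:
  'ct' has length 2
  'ydygdwl' has length 7
  'onanvduat' has length 9
  'nnbebfmb' has length 8
  'drxnu' has length 5
  'oadosq' has length 6
  'kvrl' has length 4
Lengths in increasing order: 2 < 4 < 5 < 6 < 7 < 8 < 9
Listing the words in that order gives the answer.
Final answer: ['ct', 'kvrl', 'drxnu', 'oadosq', 'ydygdwl', 'nnbebfmb', 'onanvduat']


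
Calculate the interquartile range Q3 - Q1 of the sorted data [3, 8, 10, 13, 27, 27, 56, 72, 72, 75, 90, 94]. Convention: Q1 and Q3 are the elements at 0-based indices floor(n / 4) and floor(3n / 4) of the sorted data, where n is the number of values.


The data has n = 12 elements.
Q1 index = floor(12 / 4) = floor(3) = 3; Q3 index = floor(3 * 12 / 4) = floor(9) = 9
Q1 = element at index 3 = 13
Q3 = element at index 9 = 75
IQR = 75 - 13 = 62
Final answer: 62


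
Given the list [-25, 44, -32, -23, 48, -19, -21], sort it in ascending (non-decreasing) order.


Original list: [-25, 44, -32, -23, 48, -19, -21]
Repeatedly take the smallest remaining element:
  Remaining [-25, 44, -32, -23, 48, -19, -21] -> smallest is -32
  Remaining [-25, 44, -23, 48, -19, -21] -> smallest is -25
  Remaining [44, -23, 48, -19, -21] -> smallest is -23
  Remaining [44, 48, -19, -21] -> smallest is -21
  Remaining [44, 48, -19] -> smallest is -19
  Remaining [44, 48] -> smallest is 44
  Remaining [48] -> smallest is 48
Collecting the picks in order gives the sorted list.
Final answer: [-32, -25, -23, -21, -19, 44, 48]


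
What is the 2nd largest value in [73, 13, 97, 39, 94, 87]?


Sort descending: [97, 94, 87, 73, 39, 13]
The 2nd element (1-indexed) is at index 1.
Value = 94
Final answer: 94


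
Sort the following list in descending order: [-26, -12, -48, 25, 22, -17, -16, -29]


Original list: [-26, -12, -48, 25, 22, -17, -16, -29]
Repeatedly take the largest remaining element:
  Remaining [-26, -12, -48, 25, 22, -17, -16, -29] -> largest is 25
  Remaining [-26, -12, -48, 22, -17, -16, -29] -> largest is 22
  Remaining [-26, -12, -48, -17, -16, -29] -> largest is -12
  Remaining [-26, -48, -17, -16, -29] -> largest is -16
  Remaining [-26, -48, -17, -29] -> largest is -17
  Remaining [-26, -48, -29] -> largest is -26
  Remaining [-48, -29] -> largest is -29
  Remaining [-48] -> largest is -48
Collecting the picks in order gives the descending list.
Final answer: [25, 22, -12, -16, -17, -26, -29, -48]


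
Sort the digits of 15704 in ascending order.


The number 15704 has digits: 1, 5, 7, 0, 4
Sorted: 0, 1, 4, 5, 7
Joining the sorted digits gives the result.
Final answer: 01457


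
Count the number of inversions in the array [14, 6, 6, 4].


For each element, count the later elements that are smaller than it:
  14 (index 0): smaller elements after it = [6, 6, 4] -> 3
  6 (index 1): smaller elements after it = [4] -> 1
  6 (index 2): smaller elements after it = [4] -> 1
Total inversions = 3 + 1 + 1 = 5
Final answer: 5


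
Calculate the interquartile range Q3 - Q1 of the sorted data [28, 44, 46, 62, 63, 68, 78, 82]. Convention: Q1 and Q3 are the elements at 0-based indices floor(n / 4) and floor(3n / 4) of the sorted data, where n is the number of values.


The data has n = 8 elements.
Q1 index = floor(8 / 4) = floor(2) = 2; Q3 index = floor(3 * 8 / 4) = floor(6) = 6
Q1 = element at index 2 = 46
Q3 = element at index 6 = 78
IQR = 78 - 46 = 32
Final answer: 32


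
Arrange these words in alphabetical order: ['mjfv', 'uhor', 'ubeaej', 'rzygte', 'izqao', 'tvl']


Compare strings character by character (the first differing letter decides):
  'izqao' < 'mjfv' since 'i' < 'm' at position 1
  'mjfv' < 'rzygte' since 'm' < 'r' at position 1
  'rzygte' < 'tvl' since 'r' < 't' at position 1
  'tvl' < 'ubeaej' since 't' < 'u' at position 1
  'ubeaej' < 'uhor' since 'b' < 'h' at position 2
Chaining these comparisons gives the alphabetical order.
Final answer: ['izqao', 'mjfv', 'rzygte', 'tvl', 'ubeaej', 'uhor']


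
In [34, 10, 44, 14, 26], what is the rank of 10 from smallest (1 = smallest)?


Sort ascending: [10, 14, 26, 34, 44]
Find 10 in the sorted list.
10 is at position 1 (1-indexed).
Final answer: 1


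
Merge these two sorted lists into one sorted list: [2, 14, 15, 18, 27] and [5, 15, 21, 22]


List A: [2, 14, 15, 18, 27]
List B: [5, 15, 21, 22]
Repeatedly compare the front elements and take the smaller:
  2 vs 5 -> take 2
  14 vs 5 -> take 5
  14 vs 15 -> take 14
  15 vs 15 -> take 15
  18 vs 15 -> take 15
  18 vs 21 -> take 18
  27 vs 21 -> take 21
  27 vs 22 -> take 22
  B is exhausted; append the rest of A: [27]
Final answer: [2, 5, 14, 15, 15, 18, 21, 22, 27]


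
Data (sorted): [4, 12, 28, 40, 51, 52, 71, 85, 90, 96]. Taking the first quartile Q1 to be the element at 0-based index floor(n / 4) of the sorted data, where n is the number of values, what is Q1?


The list has n = 10 elements.
Q1 index = floor(10 / 4) = floor(2.5) = 2
Counting from index 0 in the sorted data, the element at index 2 is 28.
Final answer: 28


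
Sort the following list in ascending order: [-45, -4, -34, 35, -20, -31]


Original list: [-45, -4, -34, 35, -20, -31]
Repeatedly take the smallest remaining element:
  Remaining [-45, -4, -34, 35, -20, -31] -> smallest is -45
  Remaining [-4, -34, 35, -20, -31] -> smallest is -34
  Remaining [-4, 35, -20, -31] -> smallest is -31
  Remaining [-4, 35, -20] -> smallest is -20
  Remaining [-4, 35] -> smallest is -4
  Remaining [35] -> smallest is 35
Collecting the picks in order gives the sorted list.
Final answer: [-45, -34, -31, -20, -4, 35]


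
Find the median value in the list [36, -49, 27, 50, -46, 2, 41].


First, sort the list: [-49, -46, 2, 27, 36, 41, 50]
The list has 7 elements (odd count).
The middle index is 3 (0-based), and the element there is 27.
Final answer: 27


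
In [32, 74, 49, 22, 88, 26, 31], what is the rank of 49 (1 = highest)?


Sort descending: [88, 74, 49, 32, 31, 26, 22]
Find 49 in the sorted list.
49 is at position 3.
Final answer: 3


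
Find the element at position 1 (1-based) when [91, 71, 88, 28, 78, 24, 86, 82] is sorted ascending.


Sort ascending: [24, 28, 71, 78, 82, 86, 88, 91]
The 1st element (1-indexed) is at index 0.
Value = 24
Final answer: 24


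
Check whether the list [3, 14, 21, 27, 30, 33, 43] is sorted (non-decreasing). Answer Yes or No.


Check consecutive pairs:
  3 <= 14? True
  14 <= 21? True
  21 <= 27? True
  27 <= 30? True
  30 <= 33? True
  33 <= 43? True
Every consecutive pair is in order, so the list is non-decreasing.
Final answer: Yes


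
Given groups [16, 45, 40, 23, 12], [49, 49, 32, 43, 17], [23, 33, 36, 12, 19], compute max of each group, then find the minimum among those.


Find max of each group:
  Group 1: [16, 45, 40, 23, 12] -> max = 45
  Group 2: [49, 49, 32, 43, 17] -> max = 49
  Group 3: [23, 33, 36, 12, 19] -> max = 36
Maxes: [45, 49, 36]
Minimum of maxes = 36
Final answer: 36


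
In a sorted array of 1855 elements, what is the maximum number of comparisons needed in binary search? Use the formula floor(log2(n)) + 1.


Binary search halves the search space each step.
Maximum comparisons = floor(log2(1855)) + 1
log2(1855) = 10.8572
floor(log2(1855)) = 10, so 10 + 1 = 11
Final answer: 11


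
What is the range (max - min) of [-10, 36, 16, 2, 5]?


Maximum value: 36
Minimum value: -10
Range = 36 - (-10) = 46
Final answer: 46


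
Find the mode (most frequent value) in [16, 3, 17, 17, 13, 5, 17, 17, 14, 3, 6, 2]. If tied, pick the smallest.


Count the frequency of each value:
  2 appears 1 time(s)
  3 appears 2 time(s)
  5 appears 1 time(s)
  6 appears 1 time(s)
  13 appears 1 time(s)
  14 appears 1 time(s)
  16 appears 1 time(s)
  17 appears 4 time(s)
Maximum frequency is 4.
Only 17 reaches that frequency, so it is the mode.
Final answer: 17


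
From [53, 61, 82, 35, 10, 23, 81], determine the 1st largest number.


Sort descending: [82, 81, 61, 53, 35, 23, 10]
The 1st element (1-indexed) is at index 0.
Value = 82
Final answer: 82


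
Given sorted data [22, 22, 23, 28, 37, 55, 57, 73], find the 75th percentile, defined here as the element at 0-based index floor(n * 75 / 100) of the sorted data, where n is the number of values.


The dataset has n = 8 elements.
Index = floor(8 * 75 / 100) = floor(600 / 100) = floor(6) = 6
Counting from index 0 in the sorted data, the element at index 6 is 57.
Final answer: 57


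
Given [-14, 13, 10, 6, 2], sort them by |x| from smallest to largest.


Compute absolute values:
  |-14| = 14
  |13| = 13
  |10| = 10
  |6| = 6
  |2| = 2
Absolute values in increasing order: 2 < 6 < 10 < 13 < 14
Listing the original numbers in that order gives the answer.
Final answer: [2, 6, 10, 13, -14]


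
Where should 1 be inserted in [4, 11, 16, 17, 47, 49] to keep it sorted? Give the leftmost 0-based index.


List is sorted: [4, 11, 16, 17, 47, 49]
We need the leftmost position where 1 can be inserted, i.e. the first index whose element is >= 1 (or the end of the list if none is).
Binary search with low=0, high=6 (0-based indices):
  low=0, high=6, mid=3: a[3]=17 >= 1, so high = 3
  low=0, high=3, mid=1: a[1]=11 >= 1, so high = 1
  low=0, high=1, mid=0: a[0]=4 >= 1, so high = 0
Now low = high = 0, so the insertion index is 0.
Final answer: 0


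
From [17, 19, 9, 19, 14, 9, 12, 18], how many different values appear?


List all unique values:
Distinct values: [9, 12, 14, 17, 18, 19]
Count = 6
Final answer: 6


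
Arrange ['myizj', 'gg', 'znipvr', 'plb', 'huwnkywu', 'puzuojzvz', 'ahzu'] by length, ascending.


Compute lengths:
  'myizj' has length 5
  'gg' has length 2
  'znipvr' has length 6
  'plb' has length 3
  'huwnkywu' has length 8
  'puzuojzvz' has length 9
  'ahzu' has length 4
Lengths in increasing order: 2 < 3 < 4 < 5 < 6 < 8 < 9
Listing the words in that order gives the answer.
Final answer: ['gg', 'plb', 'ahzu', 'myizj', 'znipvr', 'huwnkywu', 'puzuojzvz']


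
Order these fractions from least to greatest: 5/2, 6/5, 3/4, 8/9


Convert to decimal for comparison:
  5/2 = 2.5
  6/5 = 1.2
  3/4 = 0.75
  8/9 = 0.8889
Decimals in increasing order: 0.75 < 0.8889 < 1.2 < 2.5
Writing each back as its fraction gives the sorted order.
Final answer: 3/4, 8/9, 6/5, 5/2


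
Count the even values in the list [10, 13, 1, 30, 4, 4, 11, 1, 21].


Check each element:
  10 is even
  13 is odd
  1 is odd
  30 is even
  4 is even
  4 is even
  11 is odd
  1 is odd
  21 is odd
Evens: [10, 30, 4, 4]
Count of evens = 4
Final answer: 4


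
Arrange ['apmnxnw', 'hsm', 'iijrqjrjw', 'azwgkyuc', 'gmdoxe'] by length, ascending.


Compute lengths:
  'apmnxnw' has length 7
  'hsm' has length 3
  'iijrqjrjw' has length 9
  'azwgkyuc' has length 8
  'gmdoxe' has length 6
Lengths in increasing order: 3 < 6 < 7 < 8 < 9
Listing the words in that order gives the answer.
Final answer: ['hsm', 'gmdoxe', 'apmnxnw', 'azwgkyuc', 'iijrqjrjw']


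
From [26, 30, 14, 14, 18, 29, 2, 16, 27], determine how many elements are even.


Check each element:
  26 is even
  30 is even
  14 is even
  14 is even
  18 is even
  29 is odd
  2 is even
  16 is even
  27 is odd
Evens: [26, 30, 14, 14, 18, 2, 16]
Count of evens = 7
Final answer: 7


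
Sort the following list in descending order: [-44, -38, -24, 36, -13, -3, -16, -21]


Original list: [-44, -38, -24, 36, -13, -3, -16, -21]
Repeatedly take the largest remaining element:
  Remaining [-44, -38, -24, 36, -13, -3, -16, -21] -> largest is 36
  Remaining [-44, -38, -24, -13, -3, -16, -21] -> largest is -3
  Remaining [-44, -38, -24, -13, -16, -21] -> largest is -13
  Remaining [-44, -38, -24, -16, -21] -> largest is -16
  Remaining [-44, -38, -24, -21] -> largest is -21
  Remaining [-44, -38, -24] -> largest is -24
  Remaining [-44, -38] -> largest is -38
  Remaining [-44] -> largest is -44
Collecting the picks in order gives the descending list.
Final answer: [36, -3, -13, -16, -21, -24, -38, -44]


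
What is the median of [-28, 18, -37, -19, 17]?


First, sort the list: [-37, -28, -19, 17, 18]
The list has 5 elements (odd count).
The middle index is 2 (0-based), and the element there is -19.
Final answer: -19


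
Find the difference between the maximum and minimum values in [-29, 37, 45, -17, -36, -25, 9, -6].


Maximum value: 45
Minimum value: -36
Range = 45 - (-36) = 81
Final answer: 81


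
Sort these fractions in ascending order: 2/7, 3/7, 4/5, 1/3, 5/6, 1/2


Convert to decimal for comparison:
  2/7 = 0.2857
  3/7 = 0.4286
  4/5 = 0.8
  1/3 = 0.3333
  5/6 = 0.8333
  1/2 = 0.5
Decimals in increasing order: 0.2857 < 0.3333 < 0.4286 < 0.5 < 0.8 < 0.8333
Writing each back as its fraction gives the sorted order.
Final answer: 2/7, 1/3, 3/7, 1/2, 4/5, 5/6


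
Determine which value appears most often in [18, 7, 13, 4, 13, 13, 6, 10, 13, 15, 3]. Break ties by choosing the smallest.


Count the frequency of each value:
  3 appears 1 time(s)
  4 appears 1 time(s)
  6 appears 1 time(s)
  7 appears 1 time(s)
  10 appears 1 time(s)
  13 appears 4 time(s)
  15 appears 1 time(s)
  18 appears 1 time(s)
Maximum frequency is 4.
Only 13 reaches that frequency, so it is the mode.
Final answer: 13


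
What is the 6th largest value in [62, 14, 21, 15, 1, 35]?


Sort descending: [62, 35, 21, 15, 14, 1]
The 6th element (1-indexed) is at index 5.
Value = 1
Final answer: 1


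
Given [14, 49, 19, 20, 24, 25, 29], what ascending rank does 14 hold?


Sort ascending: [14, 19, 20, 24, 25, 29, 49]
Find 14 in the sorted list.
14 is at position 1 (1-indexed).
Final answer: 1


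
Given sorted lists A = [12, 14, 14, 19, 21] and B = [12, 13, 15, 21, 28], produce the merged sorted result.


List A: [12, 14, 14, 19, 21]
List B: [12, 13, 15, 21, 28]
Repeatedly compare the front elements and take the smaller:
  12 vs 12 -> take 12
  14 vs 12 -> take 12
  14 vs 13 -> take 13
  14 vs 15 -> take 14
  14 vs 15 -> take 14
  19 vs 15 -> take 15
  19 vs 21 -> take 19
  21 vs 21 -> take 21
  A is exhausted; append the rest of B: [21, 28]
Final answer: [12, 12, 13, 14, 14, 15, 19, 21, 21, 28]


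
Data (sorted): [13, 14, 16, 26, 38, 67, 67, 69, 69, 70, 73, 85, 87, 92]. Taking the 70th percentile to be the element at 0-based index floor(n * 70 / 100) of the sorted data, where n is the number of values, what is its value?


The dataset has n = 14 elements.
Index = floor(14 * 70 / 100) = floor(980 / 100) = floor(9.8) = 9
Counting from index 0 in the sorted data, the element at index 9 is 70.
Final answer: 70


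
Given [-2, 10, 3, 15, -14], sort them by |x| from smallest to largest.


Compute absolute values:
  |-2| = 2
  |10| = 10
  |3| = 3
  |15| = 15
  |-14| = 14
Absolute values in increasing order: 2 < 3 < 10 < 14 < 15
Listing the original numbers in that order gives the answer.
Final answer: [-2, 3, 10, -14, 15]


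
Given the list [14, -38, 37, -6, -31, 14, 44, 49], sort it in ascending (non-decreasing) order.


Original list: [14, -38, 37, -6, -31, 14, 44, 49]
Repeatedly take the smallest remaining element:
  Remaining [14, -38, 37, -6, -31, 14, 44, 49] -> smallest is -38
  Remaining [14, 37, -6, -31, 14, 44, 49] -> smallest is -31
  Remaining [14, 37, -6, 14, 44, 49] -> smallest is -6
  Remaining [14, 37, 14, 44, 49] -> smallest is 14
  Remaining [37, 14, 44, 49] -> smallest is 14
  Remaining [37, 44, 49] -> smallest is 37
  Remaining [44, 49] -> smallest is 44
  Remaining [49] -> smallest is 49
Collecting the picks in order gives the sorted list.
Final answer: [-38, -31, -6, 14, 14, 37, 44, 49]
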